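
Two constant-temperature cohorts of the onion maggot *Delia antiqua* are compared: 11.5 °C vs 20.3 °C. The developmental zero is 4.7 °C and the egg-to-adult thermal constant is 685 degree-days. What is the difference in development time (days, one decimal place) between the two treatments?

At 11.5 °C: 685 / (11.5 − 4.7) = 685 / 6.8 = 100.735 d.
At 20.3 °C: 685 / (20.3 − 4.7) = 685 / 15.6 = 43.910 d.
Difference = |100.735 − 43.910| = 56.825 ≈ 56.8 days.

56.8 days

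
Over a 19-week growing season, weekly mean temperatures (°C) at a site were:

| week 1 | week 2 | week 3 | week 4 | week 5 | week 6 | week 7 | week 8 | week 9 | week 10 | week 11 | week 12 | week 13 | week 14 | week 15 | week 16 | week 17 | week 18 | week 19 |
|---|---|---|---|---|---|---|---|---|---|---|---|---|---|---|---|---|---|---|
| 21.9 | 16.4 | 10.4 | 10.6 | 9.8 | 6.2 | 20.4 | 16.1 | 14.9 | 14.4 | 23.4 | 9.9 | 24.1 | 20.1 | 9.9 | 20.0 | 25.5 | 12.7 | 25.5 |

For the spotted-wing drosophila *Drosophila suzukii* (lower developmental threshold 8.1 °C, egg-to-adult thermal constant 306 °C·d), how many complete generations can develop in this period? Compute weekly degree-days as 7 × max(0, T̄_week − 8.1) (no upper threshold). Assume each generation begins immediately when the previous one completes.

Weekly DD (7 × max(0, T̄ − 8.1)): 96.6, 58.1, 16.1, 17.5, 11.9, 0.0, 86.1, 56.0, 47.6, 44.1, 107.1, 12.6, 112.0, 84.0, 12.6, 83.3, 121.8, 32.2, 121.8.
Season total = 1121.4 DD.
Complete generations = ⌊1121.4 / 306⌋ = 3.

3 generations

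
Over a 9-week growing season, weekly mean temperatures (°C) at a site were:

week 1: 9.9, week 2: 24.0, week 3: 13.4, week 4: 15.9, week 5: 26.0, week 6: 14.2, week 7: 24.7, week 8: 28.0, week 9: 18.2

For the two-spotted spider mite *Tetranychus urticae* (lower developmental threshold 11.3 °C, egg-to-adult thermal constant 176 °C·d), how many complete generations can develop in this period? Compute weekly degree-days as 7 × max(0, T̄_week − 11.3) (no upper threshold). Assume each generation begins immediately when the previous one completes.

Weekly DD (7 × max(0, T̄ − 11.3)): 0.0, 88.9, 14.7, 32.2, 102.9, 20.3, 93.8, 116.9, 48.3.
Season total = 518.0 DD.
Complete generations = ⌊518.0 / 176⌋ = 2.

2 generations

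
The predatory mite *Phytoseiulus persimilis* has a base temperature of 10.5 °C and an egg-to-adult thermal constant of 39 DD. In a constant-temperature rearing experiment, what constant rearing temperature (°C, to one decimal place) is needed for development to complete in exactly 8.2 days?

Required daily accumulation = 39 / 8.2 = 4.756 DD/day.
T = T_base + 4.756 = 10.5 + 4.756 = 15.256 ≈ 15.3 °C.

15.3 °C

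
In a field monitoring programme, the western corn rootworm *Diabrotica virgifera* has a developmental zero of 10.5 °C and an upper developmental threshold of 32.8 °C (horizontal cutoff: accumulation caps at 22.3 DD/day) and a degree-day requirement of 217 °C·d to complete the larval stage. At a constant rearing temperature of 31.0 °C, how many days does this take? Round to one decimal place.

10.6 days

Daily accumulation = 31.0 − 10.5 = 20.5 DD/day.
Duration = 217 / 20.5 = 10.585 ≈ 10.6 days.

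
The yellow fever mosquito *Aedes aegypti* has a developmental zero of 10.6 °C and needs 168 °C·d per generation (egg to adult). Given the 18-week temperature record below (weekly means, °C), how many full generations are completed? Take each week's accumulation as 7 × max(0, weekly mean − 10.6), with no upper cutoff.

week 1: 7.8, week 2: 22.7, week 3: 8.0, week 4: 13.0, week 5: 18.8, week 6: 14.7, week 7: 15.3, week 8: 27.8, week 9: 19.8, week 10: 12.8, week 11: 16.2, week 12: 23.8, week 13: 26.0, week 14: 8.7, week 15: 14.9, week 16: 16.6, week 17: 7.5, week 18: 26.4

5 generations

Weekly DD (7 × max(0, T̄ − 10.6)): 0.0, 84.7, 0.0, 16.8, 57.4, 28.7, 32.9, 120.4, 64.4, 15.4, 39.2, 92.4, 107.8, 0.0, 30.1, 42.0, 0.0, 110.6.
Season total = 842.8 DD.
Complete generations = ⌊842.8 / 168⌋ = 5.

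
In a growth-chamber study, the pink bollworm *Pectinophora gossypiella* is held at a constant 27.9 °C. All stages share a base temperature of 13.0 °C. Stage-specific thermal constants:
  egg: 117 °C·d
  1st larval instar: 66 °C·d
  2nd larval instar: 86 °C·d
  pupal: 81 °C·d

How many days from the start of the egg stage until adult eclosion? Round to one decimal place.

Daily accumulation at 27.9 °C = 27.9 − 13.0 = 14.9 DD/day.
Total K = 117 + 66 + 86 + 81 = 350 DD.
Total duration = 350 / 14.9 = 23.490 ≈ 23.5 days.

23.5 days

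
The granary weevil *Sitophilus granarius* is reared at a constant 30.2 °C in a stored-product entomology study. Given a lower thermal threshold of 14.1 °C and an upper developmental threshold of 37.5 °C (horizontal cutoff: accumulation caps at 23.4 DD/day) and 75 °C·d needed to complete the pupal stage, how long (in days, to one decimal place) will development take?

Daily accumulation = 30.2 − 14.1 = 16.1 DD/day.
Duration = 75 / 16.1 = 4.658 ≈ 4.7 days.

4.7 days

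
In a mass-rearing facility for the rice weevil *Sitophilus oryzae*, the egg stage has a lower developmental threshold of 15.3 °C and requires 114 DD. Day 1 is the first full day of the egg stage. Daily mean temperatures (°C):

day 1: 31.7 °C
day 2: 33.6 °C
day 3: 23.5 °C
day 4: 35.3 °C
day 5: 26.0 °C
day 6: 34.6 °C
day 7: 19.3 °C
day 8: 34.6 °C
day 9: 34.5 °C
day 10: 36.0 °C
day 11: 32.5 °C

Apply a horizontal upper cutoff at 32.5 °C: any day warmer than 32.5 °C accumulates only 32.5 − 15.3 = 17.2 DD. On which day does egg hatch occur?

day 9

Daily DD above 15.3 °C (capped at 17.2): 16.4, 17.2, 8.2, 17.2, 10.7, 17.2, 4.0, 17.2, 17.2, 17.2, 17.2.
Cumulative: 16.4, 33.6, 41.8, 59.0, 69.7, 86.9, 90.9, 108.1, 125.3, 142.5, 159.7.
The total first reaches 114 DD on day 9.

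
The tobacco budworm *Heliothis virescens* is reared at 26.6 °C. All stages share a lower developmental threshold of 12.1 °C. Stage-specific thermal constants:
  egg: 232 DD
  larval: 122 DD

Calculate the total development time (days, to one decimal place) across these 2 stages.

Daily accumulation at 26.6 °C = 26.6 − 12.1 = 14.5 DD/day.
Total K = 232 + 122 = 354 DD.
Total duration = 354 / 14.5 = 24.414 ≈ 24.4 days.

24.4 days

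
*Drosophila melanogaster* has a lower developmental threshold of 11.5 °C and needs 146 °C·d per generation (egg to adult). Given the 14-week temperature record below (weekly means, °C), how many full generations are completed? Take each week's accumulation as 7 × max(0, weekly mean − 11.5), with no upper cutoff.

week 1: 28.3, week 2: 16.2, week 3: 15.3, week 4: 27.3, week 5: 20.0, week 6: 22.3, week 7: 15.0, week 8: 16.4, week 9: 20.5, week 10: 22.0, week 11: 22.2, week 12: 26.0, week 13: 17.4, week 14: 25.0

6 generations

Weekly DD (7 × max(0, T̄ − 11.5)): 117.6, 32.9, 26.6, 110.6, 59.5, 75.6, 24.5, 34.3, 63.0, 73.5, 74.9, 101.5, 41.3, 94.5.
Season total = 930.3 DD.
Complete generations = ⌊930.3 / 146⌋ = 6.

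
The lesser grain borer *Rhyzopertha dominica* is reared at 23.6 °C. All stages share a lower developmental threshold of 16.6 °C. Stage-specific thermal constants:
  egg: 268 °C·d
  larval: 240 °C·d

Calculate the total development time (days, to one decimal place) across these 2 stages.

72.6 days

Daily accumulation at 23.6 °C = 23.6 − 16.6 = 7.0 DD/day.
Total K = 268 + 240 = 508 DD.
Total duration = 508 / 7.0 = 72.571 ≈ 72.6 days.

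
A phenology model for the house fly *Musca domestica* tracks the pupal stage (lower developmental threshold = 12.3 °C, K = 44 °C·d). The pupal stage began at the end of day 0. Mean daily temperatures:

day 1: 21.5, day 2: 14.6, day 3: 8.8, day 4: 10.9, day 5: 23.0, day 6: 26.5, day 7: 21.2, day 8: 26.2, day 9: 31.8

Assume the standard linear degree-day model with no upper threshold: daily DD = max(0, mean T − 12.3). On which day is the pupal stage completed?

day 7

Daily DD above 12.3 °C: 9.2, 2.3, 0.0, 0.0, 10.7, 14.2, 8.9, 13.9, 19.5.
Cumulative: 9.2, 11.5, 11.5, 11.5, 22.2, 36.4, 45.3, 59.2, 78.7.
The total first reaches 44 DD on day 7.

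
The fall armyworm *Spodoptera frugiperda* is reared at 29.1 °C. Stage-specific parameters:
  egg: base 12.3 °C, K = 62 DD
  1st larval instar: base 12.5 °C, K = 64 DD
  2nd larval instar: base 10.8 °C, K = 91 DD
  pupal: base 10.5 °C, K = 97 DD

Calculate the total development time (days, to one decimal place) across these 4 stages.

egg: 62 / (29.1 − 12.3) = 62 / 16.8 = 3.690 d.
1st larval instar: 64 / (29.1 − 12.5) = 64 / 16.6 = 3.855 d.
2nd larval instar: 91 / (29.1 − 10.8) = 91 / 18.3 = 4.973 d.
pupal: 97 / (29.1 − 10.5) = 97 / 18.6 = 5.215 d.
Sum = 17.734 ≈ 17.7 days.

17.7 days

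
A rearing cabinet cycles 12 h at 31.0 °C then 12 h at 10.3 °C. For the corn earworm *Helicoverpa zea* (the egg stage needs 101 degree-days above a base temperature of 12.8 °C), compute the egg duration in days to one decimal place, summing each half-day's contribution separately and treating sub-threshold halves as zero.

11.1 days

Day half: max(0, 31.0 − 12.8) × 0.5 = 18.2 × 0.5 = 9.10 DD.
Night half: max(0, 10.3 − 12.8) × 0.5 = 0.0 × 0.5 = 0.00 DD.
Per 24 h: 9.10 DD/day.
Duration = 101 / 9.10 = 11.099 ≈ 11.1 days.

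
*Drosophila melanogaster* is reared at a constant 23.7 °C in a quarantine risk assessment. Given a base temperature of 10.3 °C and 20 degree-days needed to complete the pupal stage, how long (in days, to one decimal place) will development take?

Daily accumulation = 23.7 − 10.3 = 13.4 DD/day.
Duration = 20 / 13.4 = 1.493 ≈ 1.5 days.

1.5 days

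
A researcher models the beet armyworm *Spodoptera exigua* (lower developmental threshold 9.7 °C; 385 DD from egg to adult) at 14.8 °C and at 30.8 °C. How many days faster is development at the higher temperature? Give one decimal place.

At 14.8 °C: 385 / (14.8 − 9.7) = 385 / 5.1 = 75.490 d.
At 30.8 °C: 385 / (30.8 − 9.7) = 385 / 21.1 = 18.246 d.
Difference = |75.490 − 18.246| = 57.244 ≈ 57.2 days.

57.2 days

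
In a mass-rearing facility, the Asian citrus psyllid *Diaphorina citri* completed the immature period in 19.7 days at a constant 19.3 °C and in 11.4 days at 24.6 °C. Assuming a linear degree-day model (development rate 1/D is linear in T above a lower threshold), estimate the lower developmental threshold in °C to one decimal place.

12.0 °C

Linear rate model ⇒ the product D·(T − T_b) is constant across temperatures.
19.7·(19.3 − T_b) = 11.4·(24.6 − T_b)
T_b = (19.7·19.3 − 11.4·24.6) / (19.7 − 11.4) = 99.77 / 8.3 = 12.020 °C ≈ 12.0 °C.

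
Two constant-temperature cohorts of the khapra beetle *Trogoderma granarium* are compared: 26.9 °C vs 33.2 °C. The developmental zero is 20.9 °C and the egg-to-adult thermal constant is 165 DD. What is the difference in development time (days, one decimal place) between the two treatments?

14.1 days

At 26.9 °C: 165 / (26.9 − 20.9) = 165 / 6.0 = 27.500 d.
At 33.2 °C: 165 / (33.2 − 20.9) = 165 / 12.3 = 13.415 d.
Difference = |27.500 − 13.415| = 14.085 ≈ 14.1 days.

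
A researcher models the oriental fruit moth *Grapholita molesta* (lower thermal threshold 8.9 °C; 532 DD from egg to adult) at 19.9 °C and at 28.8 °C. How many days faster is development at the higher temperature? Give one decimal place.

21.6 days

At 19.9 °C: 532 / (19.9 − 8.9) = 532 / 11.0 = 48.364 d.
At 28.8 °C: 532 / (28.8 − 8.9) = 532 / 19.9 = 26.734 d.
Difference = |48.364 − 26.734| = 21.630 ≈ 21.6 days.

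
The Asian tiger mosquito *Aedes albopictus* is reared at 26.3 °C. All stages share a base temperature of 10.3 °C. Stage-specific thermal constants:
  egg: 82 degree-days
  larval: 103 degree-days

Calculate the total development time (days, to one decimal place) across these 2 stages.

Daily accumulation at 26.3 °C = 26.3 − 10.3 = 16.0 DD/day.
Total K = 82 + 103 = 185 DD.
Total duration = 185 / 16.0 = 11.562 ≈ 11.6 days.

11.6 days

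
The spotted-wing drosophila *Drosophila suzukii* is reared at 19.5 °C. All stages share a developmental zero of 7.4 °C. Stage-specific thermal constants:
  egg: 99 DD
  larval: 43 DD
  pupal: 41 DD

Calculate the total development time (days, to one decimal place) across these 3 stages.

Daily accumulation at 19.5 °C = 19.5 − 7.4 = 12.1 DD/day.
Total K = 99 + 43 + 41 = 183 DD.
Total duration = 183 / 12.1 = 15.124 ≈ 15.1 days.

15.1 days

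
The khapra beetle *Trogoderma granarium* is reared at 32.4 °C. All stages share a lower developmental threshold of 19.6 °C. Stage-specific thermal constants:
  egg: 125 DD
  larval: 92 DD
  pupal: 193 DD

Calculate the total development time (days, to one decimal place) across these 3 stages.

32.0 days

Daily accumulation at 32.4 °C = 32.4 − 19.6 = 12.8 DD/day.
Total K = 125 + 92 + 193 = 410 DD.
Total duration = 410 / 12.8 = 32.031 ≈ 32.0 days.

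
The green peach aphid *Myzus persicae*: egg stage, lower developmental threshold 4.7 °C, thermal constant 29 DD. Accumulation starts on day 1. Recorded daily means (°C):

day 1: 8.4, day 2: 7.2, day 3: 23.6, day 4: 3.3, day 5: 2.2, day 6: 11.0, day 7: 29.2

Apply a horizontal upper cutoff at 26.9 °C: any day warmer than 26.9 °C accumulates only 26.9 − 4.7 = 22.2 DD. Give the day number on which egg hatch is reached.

Daily DD above 4.7 °C (capped at 22.2): 3.7, 2.5, 18.9, 0.0, 0.0, 6.3, 22.2.
Cumulative: 3.7, 6.2, 25.1, 25.1, 25.1, 31.4, 53.6.
The total first reaches 29 DD on day 6.

day 6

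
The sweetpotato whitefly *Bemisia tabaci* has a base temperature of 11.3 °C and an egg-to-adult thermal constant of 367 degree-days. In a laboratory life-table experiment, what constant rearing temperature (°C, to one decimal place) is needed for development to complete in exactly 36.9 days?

Required daily accumulation = 367 / 36.9 = 9.946 DD/day.
T = T_base + 9.946 = 11.3 + 9.946 = 21.246 ≈ 21.2 °C.

21.2 °C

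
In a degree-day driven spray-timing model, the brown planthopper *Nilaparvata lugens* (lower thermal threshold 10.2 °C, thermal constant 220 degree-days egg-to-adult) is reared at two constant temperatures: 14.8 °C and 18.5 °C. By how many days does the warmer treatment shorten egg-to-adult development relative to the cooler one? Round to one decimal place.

At 14.8 °C: 220 / (14.8 − 10.2) = 220 / 4.6 = 47.826 d.
At 18.5 °C: 220 / (18.5 − 10.2) = 220 / 8.3 = 26.506 d.
Difference = |47.826 − 26.506| = 21.320 ≈ 21.3 days.

21.3 days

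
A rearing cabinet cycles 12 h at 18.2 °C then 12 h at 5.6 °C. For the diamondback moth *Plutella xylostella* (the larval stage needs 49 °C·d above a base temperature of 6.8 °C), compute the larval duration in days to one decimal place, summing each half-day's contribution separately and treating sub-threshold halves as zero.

8.6 days

Day half: max(0, 18.2 − 6.8) × 0.5 = 11.4 × 0.5 = 5.70 DD.
Night half: max(0, 5.6 − 6.8) × 0.5 = 0.0 × 0.5 = 0.00 DD.
Per 24 h: 5.70 DD/day.
Duration = 49 / 5.70 = 8.596 ≈ 8.6 days.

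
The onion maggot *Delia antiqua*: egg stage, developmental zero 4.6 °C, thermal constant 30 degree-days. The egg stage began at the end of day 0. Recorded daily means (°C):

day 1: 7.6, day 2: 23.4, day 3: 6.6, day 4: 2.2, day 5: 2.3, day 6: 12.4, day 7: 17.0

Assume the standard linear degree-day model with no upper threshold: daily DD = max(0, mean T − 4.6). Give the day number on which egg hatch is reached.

day 6

Daily DD above 4.6 °C: 3.0, 18.8, 2.0, 0.0, 0.0, 7.8, 12.4.
Cumulative: 3.0, 21.8, 23.8, 23.8, 23.8, 31.6, 44.0.
The total first reaches 30 DD on day 6.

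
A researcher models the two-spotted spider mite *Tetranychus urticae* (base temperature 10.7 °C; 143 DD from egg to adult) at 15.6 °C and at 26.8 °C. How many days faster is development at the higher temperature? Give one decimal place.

20.3 days

At 15.6 °C: 143 / (15.6 − 10.7) = 143 / 4.9 = 29.184 d.
At 26.8 °C: 143 / (26.8 − 10.7) = 143 / 16.1 = 8.882 d.
Difference = |29.184 − 8.882| = 20.302 ≈ 20.3 days.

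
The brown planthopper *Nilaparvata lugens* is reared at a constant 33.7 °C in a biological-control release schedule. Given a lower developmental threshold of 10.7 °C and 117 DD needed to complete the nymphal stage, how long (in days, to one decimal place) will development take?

5.1 days

Daily accumulation = 33.7 − 10.7 = 23.0 DD/day.
Duration = 117 / 23.0 = 5.087 ≈ 5.1 days.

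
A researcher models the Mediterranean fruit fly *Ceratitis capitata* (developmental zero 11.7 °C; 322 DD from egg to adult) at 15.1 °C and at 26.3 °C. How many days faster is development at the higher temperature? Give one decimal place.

At 15.1 °C: 322 / (15.1 − 11.7) = 322 / 3.4 = 94.706 d.
At 26.3 °C: 322 / (26.3 − 11.7) = 322 / 14.6 = 22.055 d.
Difference = |94.706 − 22.055| = 72.651 ≈ 72.7 days.

72.7 days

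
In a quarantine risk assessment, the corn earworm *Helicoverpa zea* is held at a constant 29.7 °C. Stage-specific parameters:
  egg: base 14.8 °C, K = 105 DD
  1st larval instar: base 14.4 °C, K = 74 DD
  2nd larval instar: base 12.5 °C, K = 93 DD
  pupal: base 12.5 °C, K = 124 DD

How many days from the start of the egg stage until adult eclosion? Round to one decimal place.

24.5 days

egg: 105 / (29.7 − 14.8) = 105 / 14.9 = 7.047 d.
1st larval instar: 74 / (29.7 − 14.4) = 74 / 15.3 = 4.837 d.
2nd larval instar: 93 / (29.7 − 12.5) = 93 / 17.2 = 5.407 d.
pupal: 124 / (29.7 − 12.5) = 124 / 17.2 = 7.209 d.
Sum = 24.500 ≈ 24.5 days.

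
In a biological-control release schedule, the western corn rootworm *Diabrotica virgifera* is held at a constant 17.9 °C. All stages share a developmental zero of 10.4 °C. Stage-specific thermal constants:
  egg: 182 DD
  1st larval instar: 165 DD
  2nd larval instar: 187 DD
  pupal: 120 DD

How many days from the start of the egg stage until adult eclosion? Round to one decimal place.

87.2 days

Daily accumulation at 17.9 °C = 17.9 − 10.4 = 7.5 DD/day.
Total K = 182 + 165 + 187 + 120 = 654 DD.
Total duration = 654 / 7.5 = 87.200 ≈ 87.2 days.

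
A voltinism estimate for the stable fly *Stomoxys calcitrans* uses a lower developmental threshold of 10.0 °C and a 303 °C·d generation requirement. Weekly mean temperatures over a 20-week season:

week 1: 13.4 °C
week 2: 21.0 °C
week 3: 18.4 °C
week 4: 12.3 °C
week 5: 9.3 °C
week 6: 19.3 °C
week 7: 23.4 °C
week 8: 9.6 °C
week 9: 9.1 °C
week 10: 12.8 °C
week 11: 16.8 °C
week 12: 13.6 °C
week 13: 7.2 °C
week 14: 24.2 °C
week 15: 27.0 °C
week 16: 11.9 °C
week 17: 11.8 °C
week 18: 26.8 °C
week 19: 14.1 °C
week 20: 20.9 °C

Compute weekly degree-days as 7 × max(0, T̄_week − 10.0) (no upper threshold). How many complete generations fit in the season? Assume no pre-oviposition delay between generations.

Weekly DD (7 × max(0, T̄ − 10.0)): 23.8, 77.0, 58.8, 16.1, 0.0, 65.1, 93.8, 0.0, 0.0, 19.6, 47.6, 25.2, 0.0, 99.4, 119.0, 13.3, 12.6, 117.6, 28.7, 76.3.
Season total = 893.9 DD.
Complete generations = ⌊893.9 / 303⌋ = 2.

2 generations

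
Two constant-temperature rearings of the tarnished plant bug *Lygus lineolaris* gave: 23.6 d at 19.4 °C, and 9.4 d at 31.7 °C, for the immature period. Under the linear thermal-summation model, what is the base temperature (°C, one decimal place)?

Equal thermal constants: D₁(T₁ − T_b) = D₂(T₂ − T_b).
23.6·(19.4 − T_b) = 9.4·(31.7 − T_b)
T_b = (23.6·19.4 − 9.4·31.7) / (23.6 − 9.4) = 159.86 / 14.2 = 11.258 °C ≈ 11.3 °C.

11.3 °C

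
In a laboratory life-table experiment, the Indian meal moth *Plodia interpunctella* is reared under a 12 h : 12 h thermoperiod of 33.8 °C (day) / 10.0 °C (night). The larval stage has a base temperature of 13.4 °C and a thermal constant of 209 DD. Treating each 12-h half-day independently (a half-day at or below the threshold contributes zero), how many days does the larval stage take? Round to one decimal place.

Day half: max(0, 33.8 − 13.4) × 0.5 = 20.4 × 0.5 = 10.20 DD.
Night half: max(0, 10.0 − 13.4) × 0.5 = 0.0 × 0.5 = 0.00 DD.
Per 24 h: 10.20 DD/day.
Duration = 209 / 10.20 = 20.490 ≈ 20.5 days.

20.5 days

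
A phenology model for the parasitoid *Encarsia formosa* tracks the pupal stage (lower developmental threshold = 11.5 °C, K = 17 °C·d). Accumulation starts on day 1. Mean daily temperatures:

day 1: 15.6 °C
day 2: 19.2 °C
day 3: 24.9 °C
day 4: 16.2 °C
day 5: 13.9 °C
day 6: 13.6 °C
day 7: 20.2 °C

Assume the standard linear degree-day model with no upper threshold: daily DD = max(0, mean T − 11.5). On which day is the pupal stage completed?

day 3

Daily DD above 11.5 °C: 4.1, 7.7, 13.4, 4.7, 2.4, 2.1, 8.7.
Cumulative: 4.1, 11.8, 25.2, 29.9, 32.3, 34.4, 43.1.
The total first reaches 17 DD on day 3.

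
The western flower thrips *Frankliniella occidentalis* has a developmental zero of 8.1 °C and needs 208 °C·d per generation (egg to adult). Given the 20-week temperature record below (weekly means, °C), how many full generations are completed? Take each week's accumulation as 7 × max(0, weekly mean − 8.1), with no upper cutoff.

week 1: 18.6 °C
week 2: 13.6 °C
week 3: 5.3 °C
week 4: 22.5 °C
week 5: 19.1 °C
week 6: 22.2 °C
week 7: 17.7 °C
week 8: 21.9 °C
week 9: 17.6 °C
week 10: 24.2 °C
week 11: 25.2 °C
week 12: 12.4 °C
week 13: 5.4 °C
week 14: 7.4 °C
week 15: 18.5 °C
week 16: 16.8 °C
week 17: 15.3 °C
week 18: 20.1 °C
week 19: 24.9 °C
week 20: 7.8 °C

6 generations

Weekly DD (7 × max(0, T̄ − 8.1)): 73.5, 38.5, 0.0, 100.8, 77.0, 98.7, 67.2, 96.6, 66.5, 112.7, 119.7, 30.1, 0.0, 0.0, 72.8, 60.9, 50.4, 84.0, 117.6, 0.0.
Season total = 1267.0 DD.
Complete generations = ⌊1267.0 / 208⌋ = 6.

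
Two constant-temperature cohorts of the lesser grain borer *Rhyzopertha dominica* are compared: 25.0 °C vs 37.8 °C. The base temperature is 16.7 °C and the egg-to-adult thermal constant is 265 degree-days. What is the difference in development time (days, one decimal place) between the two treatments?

At 25.0 °C: 265 / (25.0 − 16.7) = 265 / 8.3 = 31.928 d.
At 37.8 °C: 265 / (37.8 − 16.7) = 265 / 21.1 = 12.559 d.
Difference = |31.928 − 12.559| = 19.368 ≈ 19.4 days.

19.4 days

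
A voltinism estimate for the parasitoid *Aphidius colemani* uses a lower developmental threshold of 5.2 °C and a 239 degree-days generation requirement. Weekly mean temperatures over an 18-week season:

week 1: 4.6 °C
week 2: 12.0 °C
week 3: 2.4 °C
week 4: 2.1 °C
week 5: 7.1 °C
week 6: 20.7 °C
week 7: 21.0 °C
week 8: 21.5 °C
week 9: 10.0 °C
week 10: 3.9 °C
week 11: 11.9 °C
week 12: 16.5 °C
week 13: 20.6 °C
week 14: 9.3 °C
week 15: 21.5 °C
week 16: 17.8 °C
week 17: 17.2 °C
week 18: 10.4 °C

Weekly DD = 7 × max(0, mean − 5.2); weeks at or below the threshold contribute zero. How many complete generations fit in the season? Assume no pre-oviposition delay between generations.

Weekly DD (7 × max(0, T̄ − 5.2)): 0.0, 47.6, 0.0, 0.0, 13.3, 108.5, 110.6, 114.1, 33.6, 0.0, 46.9, 79.1, 107.8, 28.7, 114.1, 88.2, 84.0, 36.4.
Season total = 1012.9 DD.
Complete generations = ⌊1012.9 / 239⌋ = 4.

4 generations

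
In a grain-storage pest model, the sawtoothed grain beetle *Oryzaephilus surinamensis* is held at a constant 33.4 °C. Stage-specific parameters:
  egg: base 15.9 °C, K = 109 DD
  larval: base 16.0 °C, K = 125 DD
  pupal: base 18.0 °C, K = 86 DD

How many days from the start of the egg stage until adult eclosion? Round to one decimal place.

egg: 109 / (33.4 − 15.9) = 109 / 17.5 = 6.229 d.
larval: 125 / (33.4 − 16.0) = 125 / 17.4 = 7.184 d.
pupal: 86 / (33.4 − 18.0) = 86 / 15.4 = 5.584 d.
Sum = 18.997 ≈ 19.0 days.

19.0 days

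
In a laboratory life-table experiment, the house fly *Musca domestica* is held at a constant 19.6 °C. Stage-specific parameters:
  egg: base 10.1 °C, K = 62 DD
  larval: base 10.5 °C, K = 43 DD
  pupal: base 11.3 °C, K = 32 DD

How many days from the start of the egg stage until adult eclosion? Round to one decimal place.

egg: 62 / (19.6 − 10.1) = 62 / 9.5 = 6.526 d.
larval: 43 / (19.6 − 10.5) = 43 / 9.1 = 4.725 d.
pupal: 32 / (19.6 − 11.3) = 32 / 8.3 = 3.855 d.
Sum = 15.107 ≈ 15.1 days.

15.1 days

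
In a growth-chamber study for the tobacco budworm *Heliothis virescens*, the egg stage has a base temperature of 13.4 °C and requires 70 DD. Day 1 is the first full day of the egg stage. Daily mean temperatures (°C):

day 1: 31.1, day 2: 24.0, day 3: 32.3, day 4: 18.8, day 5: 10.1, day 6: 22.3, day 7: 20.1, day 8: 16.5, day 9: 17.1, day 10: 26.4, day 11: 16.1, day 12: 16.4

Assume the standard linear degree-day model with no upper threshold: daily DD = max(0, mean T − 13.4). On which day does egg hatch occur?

day 8

Daily DD above 13.4 °C: 17.7, 10.6, 18.9, 5.4, 0.0, 8.9, 6.7, 3.1, 3.7, 13.0, 2.7, 3.0.
Cumulative: 17.7, 28.3, 47.2, 52.6, 52.6, 61.5, 68.2, 71.3, 75.0, 88.0, 90.7, 93.7.
The total first reaches 70 DD on day 8.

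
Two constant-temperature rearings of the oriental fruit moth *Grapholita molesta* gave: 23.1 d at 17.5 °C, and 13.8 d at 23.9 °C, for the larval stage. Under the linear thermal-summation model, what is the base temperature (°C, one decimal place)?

8.0 °C

Under the model K = D·(T − T_b), so D₁·(T₁ − T_b) = D₂·(T₂ − T_b).
23.1·(17.5 − T_b) = 13.8·(23.9 − T_b)
T_b = (23.1·17.5 − 13.8·23.9) / (23.1 − 13.8) = 74.43 / 9.3 = 8.003 °C ≈ 8.0 °C.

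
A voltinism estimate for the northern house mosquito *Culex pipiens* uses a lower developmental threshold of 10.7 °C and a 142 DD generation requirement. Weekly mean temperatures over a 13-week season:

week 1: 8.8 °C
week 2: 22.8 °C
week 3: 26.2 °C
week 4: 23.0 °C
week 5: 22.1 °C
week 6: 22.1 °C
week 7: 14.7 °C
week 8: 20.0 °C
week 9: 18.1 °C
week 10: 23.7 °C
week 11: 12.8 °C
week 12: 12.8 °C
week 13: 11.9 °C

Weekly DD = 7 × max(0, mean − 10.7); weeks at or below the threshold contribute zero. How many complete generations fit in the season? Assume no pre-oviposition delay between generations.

5 generations

Weekly DD (7 × max(0, T̄ − 10.7)): 0.0, 84.7, 108.5, 86.1, 79.8, 79.8, 28.0, 65.1, 51.8, 91.0, 14.7, 14.7, 8.4.
Season total = 712.6 DD.
Complete generations = ⌊712.6 / 142⌋ = 5.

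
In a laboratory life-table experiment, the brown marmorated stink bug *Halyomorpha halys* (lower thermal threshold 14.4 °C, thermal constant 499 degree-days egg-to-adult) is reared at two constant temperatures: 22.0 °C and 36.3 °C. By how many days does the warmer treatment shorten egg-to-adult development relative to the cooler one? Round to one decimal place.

At 22.0 °C: 499 / (22.0 − 14.4) = 499 / 7.6 = 65.658 d.
At 36.3 °C: 499 / (36.3 − 14.4) = 499 / 21.9 = 22.785 d.
Difference = |65.658 − 22.785| = 42.873 ≈ 42.9 days.

42.9 days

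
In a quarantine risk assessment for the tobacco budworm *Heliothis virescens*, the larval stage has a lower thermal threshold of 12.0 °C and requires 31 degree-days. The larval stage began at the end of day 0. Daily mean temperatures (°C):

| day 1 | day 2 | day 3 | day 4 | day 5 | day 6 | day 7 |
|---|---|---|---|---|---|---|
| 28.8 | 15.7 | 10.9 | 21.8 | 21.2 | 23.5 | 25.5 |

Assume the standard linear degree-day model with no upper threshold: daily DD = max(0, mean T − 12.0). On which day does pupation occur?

day 5

Daily DD above 12.0 °C: 16.8, 3.7, 0.0, 9.8, 9.2, 11.5, 13.5.
Cumulative: 16.8, 20.5, 20.5, 30.3, 39.5, 51.0, 64.5.
The total first reaches 31 DD on day 5.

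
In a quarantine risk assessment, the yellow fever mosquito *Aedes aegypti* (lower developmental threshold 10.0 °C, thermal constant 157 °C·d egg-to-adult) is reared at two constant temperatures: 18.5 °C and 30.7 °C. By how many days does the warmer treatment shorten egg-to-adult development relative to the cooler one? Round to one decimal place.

10.9 days

At 18.5 °C: 157 / (18.5 − 10.0) = 157 / 8.5 = 18.471 d.
At 30.7 °C: 157 / (30.7 − 10.0) = 157 / 20.7 = 7.585 d.
Difference = |18.471 − 7.585| = 10.886 ≈ 10.9 days.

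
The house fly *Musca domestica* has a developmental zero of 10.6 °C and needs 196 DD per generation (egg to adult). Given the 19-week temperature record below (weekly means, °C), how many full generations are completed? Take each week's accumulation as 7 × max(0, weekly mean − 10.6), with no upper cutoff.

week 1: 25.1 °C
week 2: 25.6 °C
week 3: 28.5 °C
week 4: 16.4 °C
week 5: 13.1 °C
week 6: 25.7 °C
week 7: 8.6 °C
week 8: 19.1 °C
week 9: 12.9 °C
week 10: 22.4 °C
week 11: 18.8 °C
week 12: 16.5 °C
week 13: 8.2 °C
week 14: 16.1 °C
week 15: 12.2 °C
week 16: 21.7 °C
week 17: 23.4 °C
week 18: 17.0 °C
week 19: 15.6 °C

Weekly DD (7 × max(0, T̄ − 10.6)): 101.5, 105.0, 125.3, 40.6, 17.5, 105.7, 0.0, 59.5, 16.1, 82.6, 57.4, 41.3, 0.0, 38.5, 11.2, 77.7, 89.6, 44.8, 35.0.
Season total = 1049.3 DD.
Complete generations = ⌊1049.3 / 196⌋ = 5.

5 generations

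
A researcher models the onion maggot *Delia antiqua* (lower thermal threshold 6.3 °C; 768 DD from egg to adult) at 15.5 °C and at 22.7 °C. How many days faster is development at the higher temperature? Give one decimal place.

36.6 days

At 15.5 °C: 768 / (15.5 − 6.3) = 768 / 9.2 = 83.478 d.
At 22.7 °C: 768 / (22.7 − 6.3) = 768 / 16.4 = 46.829 d.
Difference = |83.478 − 46.829| = 36.649 ≈ 36.6 days.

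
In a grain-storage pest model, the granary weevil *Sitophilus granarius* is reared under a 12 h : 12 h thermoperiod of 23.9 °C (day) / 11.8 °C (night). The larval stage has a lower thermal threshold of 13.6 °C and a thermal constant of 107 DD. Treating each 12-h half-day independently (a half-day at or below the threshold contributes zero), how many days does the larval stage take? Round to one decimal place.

20.8 days

Day half: max(0, 23.9 − 13.6) × 0.5 = 10.3 × 0.5 = 5.15 DD.
Night half: max(0, 11.8 − 13.6) × 0.5 = 0.0 × 0.5 = 0.00 DD.
Per 24 h: 5.15 DD/day.
Duration = 107 / 5.15 = 20.777 ≈ 20.8 days.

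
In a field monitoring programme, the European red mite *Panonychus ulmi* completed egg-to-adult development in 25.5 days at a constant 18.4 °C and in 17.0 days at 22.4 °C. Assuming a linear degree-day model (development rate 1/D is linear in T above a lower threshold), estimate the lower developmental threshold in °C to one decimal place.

10.4 °C

Equal thermal constants: D₁(T₁ − T_b) = D₂(T₂ − T_b).
25.5·(18.4 − T_b) = 17.0·(22.4 − T_b)
T_b = (25.5·18.4 − 17.0·22.4) / (25.5 − 17.0) = 88.40 / 8.5 = 10.400 °C ≈ 10.4 °C.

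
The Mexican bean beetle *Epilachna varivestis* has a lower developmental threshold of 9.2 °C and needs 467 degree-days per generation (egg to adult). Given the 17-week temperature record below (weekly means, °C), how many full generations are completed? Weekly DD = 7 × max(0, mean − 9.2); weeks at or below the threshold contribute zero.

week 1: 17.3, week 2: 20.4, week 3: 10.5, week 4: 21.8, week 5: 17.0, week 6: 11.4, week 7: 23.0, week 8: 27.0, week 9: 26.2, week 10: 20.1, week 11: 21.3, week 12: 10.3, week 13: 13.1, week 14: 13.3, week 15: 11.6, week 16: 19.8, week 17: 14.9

2 generations

Weekly DD (7 × max(0, T̄ − 9.2)): 56.7, 78.4, 9.1, 88.2, 54.6, 15.4, 96.6, 124.6, 119.0, 76.3, 84.7, 7.7, 27.3, 28.7, 16.8, 74.2, 39.9.
Season total = 998.2 DD.
Complete generations = ⌊998.2 / 467⌋ = 2.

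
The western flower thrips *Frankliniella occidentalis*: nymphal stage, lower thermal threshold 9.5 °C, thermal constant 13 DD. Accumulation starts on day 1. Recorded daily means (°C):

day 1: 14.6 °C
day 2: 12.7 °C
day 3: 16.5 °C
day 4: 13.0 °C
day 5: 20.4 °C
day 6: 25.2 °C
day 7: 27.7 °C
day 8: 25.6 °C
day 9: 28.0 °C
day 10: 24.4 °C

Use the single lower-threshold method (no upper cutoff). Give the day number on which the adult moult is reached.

Daily DD above 9.5 °C: 5.1, 3.2, 7.0, 3.5, 10.9, 15.7, 18.2, 16.1, 18.5, 14.9.
Cumulative: 5.1, 8.3, 15.3, 18.8, 29.7, 45.4, 63.6, 79.7, 98.2, 113.1.
The total first reaches 13 DD on day 3.

day 3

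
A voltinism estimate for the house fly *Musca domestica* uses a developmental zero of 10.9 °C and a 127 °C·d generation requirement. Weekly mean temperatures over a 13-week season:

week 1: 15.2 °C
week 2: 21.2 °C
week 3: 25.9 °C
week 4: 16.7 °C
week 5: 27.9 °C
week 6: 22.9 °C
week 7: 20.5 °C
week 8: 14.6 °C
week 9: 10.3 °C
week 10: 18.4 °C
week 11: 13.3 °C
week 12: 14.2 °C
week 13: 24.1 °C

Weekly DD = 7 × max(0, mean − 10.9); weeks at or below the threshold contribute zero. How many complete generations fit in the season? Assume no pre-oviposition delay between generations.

Weekly DD (7 × max(0, T̄ − 10.9)): 30.1, 72.1, 105.0, 40.6, 119.0, 84.0, 67.2, 25.9, 0.0, 52.5, 16.8, 23.1, 92.4.
Season total = 728.7 DD.
Complete generations = ⌊728.7 / 127⌋ = 5.

5 generations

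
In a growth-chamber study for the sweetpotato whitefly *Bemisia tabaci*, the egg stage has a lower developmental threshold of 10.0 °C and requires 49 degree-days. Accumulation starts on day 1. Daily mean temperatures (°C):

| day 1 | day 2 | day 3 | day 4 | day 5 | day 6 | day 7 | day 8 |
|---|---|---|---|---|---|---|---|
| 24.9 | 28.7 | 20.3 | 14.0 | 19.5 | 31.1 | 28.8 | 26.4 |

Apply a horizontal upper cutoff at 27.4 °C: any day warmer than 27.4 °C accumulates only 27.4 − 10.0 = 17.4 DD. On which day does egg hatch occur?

Daily DD above 10.0 °C (capped at 17.4): 14.9, 17.4, 10.3, 4.0, 9.5, 17.4, 17.4, 16.4.
Cumulative: 14.9, 32.3, 42.6, 46.6, 56.1, 73.5, 90.9, 107.3.
The total first reaches 49 DD on day 5.

day 5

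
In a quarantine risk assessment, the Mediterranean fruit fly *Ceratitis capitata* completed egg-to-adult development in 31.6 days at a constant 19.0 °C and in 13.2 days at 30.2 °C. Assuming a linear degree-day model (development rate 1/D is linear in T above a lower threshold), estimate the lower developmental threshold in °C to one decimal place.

Linear rate model ⇒ the product D·(T − T_b) is constant across temperatures.
31.6·(19.0 − T_b) = 13.2·(30.2 − T_b)
T_b = (31.6·19.0 − 13.2·30.2) / (31.6 − 13.2) = 201.76 / 18.4 = 10.965 °C ≈ 11.0 °C.

11.0 °C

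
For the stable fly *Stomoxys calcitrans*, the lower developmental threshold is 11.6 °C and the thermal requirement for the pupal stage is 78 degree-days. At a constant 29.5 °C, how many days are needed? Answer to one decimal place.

Daily accumulation = 29.5 − 11.6 = 17.9 DD/day.
Duration = 78 / 17.9 = 4.358 ≈ 4.4 days.

4.4 days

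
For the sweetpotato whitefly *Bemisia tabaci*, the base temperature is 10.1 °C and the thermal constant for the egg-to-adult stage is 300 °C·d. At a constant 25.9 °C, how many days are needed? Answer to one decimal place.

Daily accumulation = 25.9 − 10.1 = 15.8 DD/day.
Duration = 300 / 15.8 = 18.987 ≈ 19.0 days.

19.0 days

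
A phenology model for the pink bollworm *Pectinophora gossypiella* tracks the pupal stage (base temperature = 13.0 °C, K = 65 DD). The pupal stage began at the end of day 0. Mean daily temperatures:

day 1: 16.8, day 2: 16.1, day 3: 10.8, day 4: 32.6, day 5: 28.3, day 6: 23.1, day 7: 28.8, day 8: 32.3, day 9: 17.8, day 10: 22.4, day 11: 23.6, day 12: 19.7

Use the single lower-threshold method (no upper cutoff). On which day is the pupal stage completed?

day 7

Daily DD above 13.0 °C: 3.8, 3.1, 0.0, 19.6, 15.3, 10.1, 15.8, 19.3, 4.8, 9.4, 10.6, 6.7.
Cumulative: 3.8, 6.9, 6.9, 26.5, 41.8, 51.9, 67.7, 87.0, 91.8, 101.2, 111.8, 118.5.
The total first reaches 65 DD on day 7.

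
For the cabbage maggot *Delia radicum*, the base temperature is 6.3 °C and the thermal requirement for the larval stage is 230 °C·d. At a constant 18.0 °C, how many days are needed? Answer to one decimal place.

19.7 days

Daily accumulation = 18.0 − 6.3 = 11.7 DD/day.
Duration = 230 / 11.7 = 19.658 ≈ 19.7 days.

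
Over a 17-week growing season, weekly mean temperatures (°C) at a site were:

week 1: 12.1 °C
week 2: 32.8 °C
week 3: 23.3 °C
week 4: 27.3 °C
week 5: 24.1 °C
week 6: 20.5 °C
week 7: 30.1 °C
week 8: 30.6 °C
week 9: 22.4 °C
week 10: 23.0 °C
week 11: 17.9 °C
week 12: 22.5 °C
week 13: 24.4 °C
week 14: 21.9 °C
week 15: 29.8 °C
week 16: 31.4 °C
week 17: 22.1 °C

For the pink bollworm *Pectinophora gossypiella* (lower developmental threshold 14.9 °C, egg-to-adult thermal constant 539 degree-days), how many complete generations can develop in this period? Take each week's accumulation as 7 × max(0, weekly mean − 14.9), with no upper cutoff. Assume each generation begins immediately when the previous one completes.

2 generations

Weekly DD (7 × max(0, T̄ − 14.9)): 0.0, 125.3, 58.8, 86.8, 64.4, 39.2, 106.4, 109.9, 52.5, 56.7, 21.0, 53.2, 66.5, 49.0, 104.3, 115.5, 50.4.
Season total = 1159.9 DD.
Complete generations = ⌊1159.9 / 539⌋ = 2.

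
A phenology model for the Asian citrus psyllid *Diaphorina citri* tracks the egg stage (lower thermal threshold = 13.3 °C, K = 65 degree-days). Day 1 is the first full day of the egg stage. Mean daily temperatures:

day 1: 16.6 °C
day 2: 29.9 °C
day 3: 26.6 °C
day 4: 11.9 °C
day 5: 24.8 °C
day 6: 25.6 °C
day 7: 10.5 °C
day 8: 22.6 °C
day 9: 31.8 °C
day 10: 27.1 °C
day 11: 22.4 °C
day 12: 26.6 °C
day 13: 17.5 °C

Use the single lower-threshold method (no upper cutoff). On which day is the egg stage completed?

day 8

Daily DD above 13.3 °C: 3.3, 16.6, 13.3, 0.0, 11.5, 12.3, 0.0, 9.3, 18.5, 13.8, 9.1, 13.3, 4.2.
Cumulative: 3.3, 19.9, 33.2, 33.2, 44.7, 57.0, 57.0, 66.3, 84.8, 98.6, 107.7, 121.0, 125.2.
The total first reaches 65 DD on day 8.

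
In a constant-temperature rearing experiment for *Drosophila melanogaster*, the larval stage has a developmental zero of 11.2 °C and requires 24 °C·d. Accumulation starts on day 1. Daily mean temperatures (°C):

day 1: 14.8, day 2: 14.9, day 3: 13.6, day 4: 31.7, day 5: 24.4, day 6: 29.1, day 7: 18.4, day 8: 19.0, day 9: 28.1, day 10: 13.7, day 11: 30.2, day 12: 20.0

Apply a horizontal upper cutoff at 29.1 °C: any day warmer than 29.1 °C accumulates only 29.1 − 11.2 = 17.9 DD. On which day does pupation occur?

Daily DD above 11.2 °C (capped at 17.9): 3.6, 3.7, 2.4, 17.9, 13.2, 17.9, 7.2, 7.8, 16.9, 2.5, 17.9, 8.8.
Cumulative: 3.6, 7.3, 9.7, 27.6, 40.8, 58.7, 65.9, 73.7, 90.6, 93.1, 111.0, 119.8.
The total first reaches 24 DD on day 4.

day 4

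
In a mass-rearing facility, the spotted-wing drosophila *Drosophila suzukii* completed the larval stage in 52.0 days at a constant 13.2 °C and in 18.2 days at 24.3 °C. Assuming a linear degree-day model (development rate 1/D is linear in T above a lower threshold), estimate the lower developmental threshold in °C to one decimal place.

Linear rate model ⇒ the product D·(T − T_b) is constant across temperatures.
52.0·(13.2 − T_b) = 18.2·(24.3 − T_b)
T_b = (52.0·13.2 − 18.2·24.3) / (52.0 − 18.2) = 244.14 / 33.8 = 7.223 °C ≈ 7.2 °C.

7.2 °C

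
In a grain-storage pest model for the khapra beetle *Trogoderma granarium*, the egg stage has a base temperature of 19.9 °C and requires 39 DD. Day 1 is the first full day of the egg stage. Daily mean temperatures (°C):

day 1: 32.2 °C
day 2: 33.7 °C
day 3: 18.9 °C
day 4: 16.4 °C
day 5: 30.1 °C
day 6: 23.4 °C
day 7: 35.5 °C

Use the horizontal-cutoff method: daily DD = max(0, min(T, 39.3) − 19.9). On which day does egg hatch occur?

Daily DD above 19.9 °C (capped at 19.4): 12.3, 13.8, 0.0, 0.0, 10.2, 3.5, 15.6.
Cumulative: 12.3, 26.1, 26.1, 26.1, 36.3, 39.8, 55.4.
The total first reaches 39 DD on day 6.

day 6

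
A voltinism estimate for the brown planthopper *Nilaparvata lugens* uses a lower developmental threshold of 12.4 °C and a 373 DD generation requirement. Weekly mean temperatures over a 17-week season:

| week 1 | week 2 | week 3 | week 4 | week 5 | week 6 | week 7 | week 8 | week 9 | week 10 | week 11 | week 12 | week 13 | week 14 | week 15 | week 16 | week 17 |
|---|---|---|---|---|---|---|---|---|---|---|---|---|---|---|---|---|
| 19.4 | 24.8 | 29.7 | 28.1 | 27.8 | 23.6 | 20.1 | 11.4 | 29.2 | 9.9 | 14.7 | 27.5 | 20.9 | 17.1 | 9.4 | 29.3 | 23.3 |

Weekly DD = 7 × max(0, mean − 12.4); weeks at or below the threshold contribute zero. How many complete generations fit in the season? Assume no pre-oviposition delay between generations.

Weekly DD (7 × max(0, T̄ − 12.4)): 49.0, 86.8, 121.1, 109.9, 107.8, 78.4, 53.9, 0.0, 117.6, 0.0, 16.1, 105.7, 59.5, 32.9, 0.0, 118.3, 76.3.
Season total = 1133.3 DD.
Complete generations = ⌊1133.3 / 373⌋ = 3.

3 generations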